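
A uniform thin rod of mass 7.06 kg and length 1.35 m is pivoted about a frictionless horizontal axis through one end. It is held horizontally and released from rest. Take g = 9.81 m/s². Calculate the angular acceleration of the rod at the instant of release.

About the pivot, I = (1/3)ML² = (1/3)(7.06)(1.35)² = 4.289 kg·m².
The weight acts at the center, a distance L/2 = 0.6750 m from the pivot; τ = Mg(L/2) = 46.75 N·m.
α = τ/I = 46.75/4.289 = 10.90 rad/s².
(Equivalently α = (3g/(2L)) = 10.90 rad/s².)

α ≈ 10.9 rad/s²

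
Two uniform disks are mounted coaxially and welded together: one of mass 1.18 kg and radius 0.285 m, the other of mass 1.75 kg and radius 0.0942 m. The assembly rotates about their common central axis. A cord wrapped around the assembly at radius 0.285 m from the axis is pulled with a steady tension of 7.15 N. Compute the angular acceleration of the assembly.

α ≈ 36.6 rad/s²

I = ½M₁R₁² + ½M₂R₂² = ½(1.18)(0.285)² + ½(1.75)(0.0942)² = 0.05569 kg·m².
τ = F r = (7.15)(0.285) = 2.038 N·m.
α = τ/I = 2.038/0.05569 = 36.59 rad/s².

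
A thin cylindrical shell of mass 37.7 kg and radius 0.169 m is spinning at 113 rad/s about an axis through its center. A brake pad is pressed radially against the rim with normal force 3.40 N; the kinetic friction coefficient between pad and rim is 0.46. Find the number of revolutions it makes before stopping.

≈ 4140 revolutions

I = MR² = (37.7)(0.169)² = 1.077 kg·m².
Friction force f = μN = (0.46)(3.40) = 1.564 N at the rim; torque magnitude τ = fR = 0.2643 N·m, opposing ω.
|α| = τ/I = 0.2643/1.077 = 0.2455 rad/s² (deceleration).
ω² = ω₀² − 2|α|θ with ω = 0 ⇒ θ = ω₀²/(2|α|) = 26010 rad = 4139 rev.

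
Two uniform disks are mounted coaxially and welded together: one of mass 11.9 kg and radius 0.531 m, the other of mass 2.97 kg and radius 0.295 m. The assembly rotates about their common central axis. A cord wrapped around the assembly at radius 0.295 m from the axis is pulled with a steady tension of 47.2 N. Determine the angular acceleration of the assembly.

α ≈ 7.71 rad/s²

I = ½M₁R₁² + ½M₂R₂² = ½(11.9)(0.531)² + ½(2.97)(0.295)² = 1.807 kg·m².
τ = F r = (47.2)(0.295) = 13.92 N·m.
α = τ/I = 13.92/1.807 = 7.706 rad/s².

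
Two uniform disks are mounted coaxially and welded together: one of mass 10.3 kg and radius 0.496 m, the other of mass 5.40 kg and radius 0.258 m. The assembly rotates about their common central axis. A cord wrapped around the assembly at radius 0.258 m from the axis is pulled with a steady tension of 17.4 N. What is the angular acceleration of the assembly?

I = ½M₁R₁² + ½M₂R₂² = ½(10.3)(0.496)² + ½(5.40)(0.258)² = 1.447 kg·m².
τ = F r = (17.4)(0.258) = 4.489 N·m.
α = τ/I = 4.489/1.447 = 3.103 rad/s².

α ≈ 3.10 rad/s²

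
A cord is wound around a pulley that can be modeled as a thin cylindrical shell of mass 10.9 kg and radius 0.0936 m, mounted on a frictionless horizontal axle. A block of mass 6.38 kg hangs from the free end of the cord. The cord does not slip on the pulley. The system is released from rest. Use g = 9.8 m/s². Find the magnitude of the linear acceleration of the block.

I = MR² = (10.9)(0.0936)² = 0.09549 kg·m².
Block: mg − T = ma. Pulley: TR = Iα. No-slip: a = αR, so T = (I/R²)a = 10.90·a.
Then mg = (m + 10.90)a, so a = (6.38)(9.8)/(6.38 + 10.90) = 3.618 m/s².

a ≈ 3.62 m/s²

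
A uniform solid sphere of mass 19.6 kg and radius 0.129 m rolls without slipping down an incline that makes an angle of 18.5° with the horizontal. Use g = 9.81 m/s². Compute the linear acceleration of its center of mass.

Translation along the incline: Mg sinθ − f = Ma.
Rotation about the center: fR = Iα with I = (2/5)MR². No-slip gives a = αR, so f = (I/R²)a = (2/5)M a.
Substituting: Mg sinθ = (1 + 0.4000)Ma, so a = g sinθ/(1 + 0.4000) = (9.81) sin 18.5° / 1.400 = 2.223 m/s².

a ≈ 2.22 m/s²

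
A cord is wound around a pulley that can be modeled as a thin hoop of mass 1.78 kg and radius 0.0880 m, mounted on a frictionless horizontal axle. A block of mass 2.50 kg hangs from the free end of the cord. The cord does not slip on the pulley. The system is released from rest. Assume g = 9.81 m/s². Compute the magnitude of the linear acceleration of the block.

I = MR² = (1.78)(0.0880)² = 0.01378 kg·m².
Block: mg − T = ma. Pulley: TR = Iα. No-slip: a = αR, so T = (I/R²)a = 1.780·a.
Then mg = (m + 1.780)a, so a = (2.50)(9.81)/(2.50 + 1.780) = 5.730 m/s².

a ≈ 5.73 m/s²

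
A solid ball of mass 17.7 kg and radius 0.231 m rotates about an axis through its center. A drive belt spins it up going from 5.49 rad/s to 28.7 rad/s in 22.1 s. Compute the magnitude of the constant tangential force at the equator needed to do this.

I = (2/5)MR² = (2/5)(17.7)(0.231)² = 0.3778 kg·m².
α = Δω/Δt = (28.7 − 5.49)/22.1 = 1.050 rad/s².
The required torque is τ = Iα = (0.3778)(1.050) = 0.3968 N·m.
A tangential force at the equator gives τ = FR, so F = τ/R = 0.3968/0.231 = 1.718 N.

F ≈ 1.72 N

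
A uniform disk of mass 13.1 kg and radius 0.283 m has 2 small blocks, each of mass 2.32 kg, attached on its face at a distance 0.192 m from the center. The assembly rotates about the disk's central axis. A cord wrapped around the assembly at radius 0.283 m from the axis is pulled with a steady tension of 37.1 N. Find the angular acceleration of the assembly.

α ≈ 15.1 rad/s²

I_disk = ½MR² = ½(13.1)(0.283)² = 0.5246 kg·m².
I_blocks = 2·m·r² = 2(2.32)(0.192)² = 0.1710 kg·m².
Total I = 0.6956 kg·m².
τ = F r = (37.1)(0.283) = 10.50 N·m.
α = τ/I = 10.50/0.6956 = 15.09 rad/s².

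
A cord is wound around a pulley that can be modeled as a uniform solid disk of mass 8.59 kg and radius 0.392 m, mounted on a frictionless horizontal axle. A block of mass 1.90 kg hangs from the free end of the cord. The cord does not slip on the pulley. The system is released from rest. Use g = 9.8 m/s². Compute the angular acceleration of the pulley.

I = ½MR² = (1/2)(8.59)(0.392)² = 0.6600 kg·m².
Block: mg − T = ma. Pulley: TR = Iα. No-slip: a = αR, so T = (I/R²)a = 4.295·a.
Then mg = (m + 4.295)a, so a = (1.90)(9.8)/(1.90 + 4.295) = 3.006 m/s².
α = a/R = 3.006/0.392 = 7.667 rad/s².

α ≈ 7.67 rad/s²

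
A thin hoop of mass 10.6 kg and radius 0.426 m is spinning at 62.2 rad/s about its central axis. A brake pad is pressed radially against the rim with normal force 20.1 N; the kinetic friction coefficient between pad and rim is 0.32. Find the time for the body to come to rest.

I = MR² = (10.6)(0.426)² = 1.924 kg·m².
Friction force f = μN = (0.32)(20.1) = 6.432 N at the rim; torque magnitude τ = fR = 2.740 N·m, opposing ω.
|α| = τ/I = 2.740/1.924 = 1.424 rad/s² (deceleration).
0 = ω₀ − |α|t ⇒ t = ω₀/|α| = 62.2/1.424 = 43.67 s.

t ≈ 43.7 s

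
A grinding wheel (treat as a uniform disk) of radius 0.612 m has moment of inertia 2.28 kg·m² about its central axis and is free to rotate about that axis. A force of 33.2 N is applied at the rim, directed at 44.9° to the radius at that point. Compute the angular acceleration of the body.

Only the tangential component produces torque: τ = F R sinθ = (33.2)(0.612) sin 44.9° = 14.34 N·m.
Newton's second law for rotation, τ = Iα, gives α = τ/I = 14.34/2.280 = 6.290 rad/s².

α ≈ 6.29 rad/s²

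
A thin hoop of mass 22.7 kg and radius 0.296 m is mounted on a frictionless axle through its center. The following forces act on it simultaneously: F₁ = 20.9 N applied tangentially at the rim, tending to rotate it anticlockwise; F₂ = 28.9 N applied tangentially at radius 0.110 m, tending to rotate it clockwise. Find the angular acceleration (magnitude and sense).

α ≈ 1.51 rad/s², anticlockwise

I = MR² = (22.7)(0.296)² = 1.989 kg·m².
Taking anticlockwise as positive: τ₁ = +(20.9)(0.296) = +6.186 N·m; τ₂ = −(28.9)(0.110) = −3.179 N·m.
Net torque τ = 3.007 N·m.
α = τ/I = 3.007/1.989 = 1.512 rad/s².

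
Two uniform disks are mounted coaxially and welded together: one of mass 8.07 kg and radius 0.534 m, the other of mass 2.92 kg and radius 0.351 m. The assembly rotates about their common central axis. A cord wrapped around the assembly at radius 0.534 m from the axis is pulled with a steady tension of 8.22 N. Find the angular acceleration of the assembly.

α ≈ 3.30 rad/s²

I = ½M₁R₁² + ½M₂R₂² = ½(8.07)(0.534)² + ½(2.92)(0.351)² = 1.330 kg·m².
τ = F r = (8.22)(0.534) = 4.389 N·m.
α = τ/I = 4.389/1.330 = 3.299 rad/s².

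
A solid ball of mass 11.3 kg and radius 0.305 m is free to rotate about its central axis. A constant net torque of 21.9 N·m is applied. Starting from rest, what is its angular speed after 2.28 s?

I = (2/5)MR² = (2/5)(11.3)(0.305)² = 0.4205 kg·m².
α = τ/I = 21.9/0.4205 = 52.08 rad/s².
ω = ω₀ + αt = 0 + (52.08)(2.28) = 118.8 rad/s.

ω ≈ 119 rad/s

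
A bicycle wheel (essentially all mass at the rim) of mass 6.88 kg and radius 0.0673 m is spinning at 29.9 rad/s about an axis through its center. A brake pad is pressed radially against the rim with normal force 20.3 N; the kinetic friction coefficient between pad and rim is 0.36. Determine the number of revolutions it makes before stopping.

I = MR² = (6.88)(0.0673)² = 0.03116 kg·m².
Friction force f = μN = (0.36)(20.3) = 7.308 N at the rim; torque magnitude τ = fR = 0.4918 N·m, opposing ω.
|α| = τ/I = 0.4918/0.03116 = 15.78 rad/s² (deceleration).
ω² = ω₀² − 2|α|θ with ω = 0 ⇒ θ = ω₀²/(2|α|) = 28.32 rad = 4.508 rev.

≈ 4.51 revolutions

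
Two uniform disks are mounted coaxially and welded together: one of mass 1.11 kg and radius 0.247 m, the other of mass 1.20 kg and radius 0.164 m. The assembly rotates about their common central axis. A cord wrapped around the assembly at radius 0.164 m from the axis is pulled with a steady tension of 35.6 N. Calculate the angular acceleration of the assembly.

α ≈ 117 rad/s²

I = ½M₁R₁² + ½M₂R₂² = ½(1.11)(0.247)² + ½(1.20)(0.164)² = 0.05000 kg·m².
τ = F r = (35.6)(0.164) = 5.838 N·m.
α = τ/I = 5.838/0.05000 = 116.8 rad/s².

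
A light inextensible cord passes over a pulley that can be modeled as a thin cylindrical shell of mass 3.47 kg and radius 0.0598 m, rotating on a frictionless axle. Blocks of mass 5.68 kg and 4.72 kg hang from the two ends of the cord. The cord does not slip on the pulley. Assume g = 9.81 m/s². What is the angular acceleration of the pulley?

I = MR² = (3.47)(0.0598)² = 0.01241 kg·m².
Heavier block: m₁g − T₁ = m₁a. Lighter block: T₂ − m₂g = m₂a.
Pulley: (T₁ − T₂)R = Iα = I(a/R), so T₁ − T₂ = (I/R²)a = 1·M_p a = 3.470·a.
Adding the three: (m₁ − m₂)g = (m₁ + m₂ + 3.470)a, so a = (5.68 − 4.72)(9.81)/(5.68 + 4.72 + 3.470) = 0.6790 m/s².
α = a/R = 0.6790/0.0598 = 11.35 rad/s².

α ≈ 11.4 rad/s²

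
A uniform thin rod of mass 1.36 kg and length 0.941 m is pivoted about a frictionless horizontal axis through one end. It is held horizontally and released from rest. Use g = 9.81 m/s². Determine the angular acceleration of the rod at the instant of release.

About the pivot, I = (1/3)ML² = (1/3)(1.36)(0.941)² = 0.4014 kg·m².
The weight acts at the center, a distance L/2 = 0.4705 m from the pivot; τ = Mg(L/2) = 6.277 N·m.
α = τ/I = 6.277/0.4014 = 15.64 rad/s².

α ≈ 15.6 rad/s²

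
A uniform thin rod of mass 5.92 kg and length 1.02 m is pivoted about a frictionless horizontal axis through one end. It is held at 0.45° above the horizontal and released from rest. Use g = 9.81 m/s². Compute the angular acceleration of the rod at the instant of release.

α ≈ 14.4 rad/s²

About the pivot, I = (1/3)ML² = (1/3)(5.92)(1.02)² = 2.053 kg·m².
The weight acts at the center, a distance L/2 = 0.5100 m from the pivot; τ = Mg(L/2) cos 0.45° = 29.62 N·m.
α = τ/I = 29.62/2.053 = 14.43 rad/s².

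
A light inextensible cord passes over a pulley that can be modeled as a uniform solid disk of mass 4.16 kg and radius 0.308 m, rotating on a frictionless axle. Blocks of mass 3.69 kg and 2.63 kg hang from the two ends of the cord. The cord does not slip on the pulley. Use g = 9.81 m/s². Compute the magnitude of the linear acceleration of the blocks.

a ≈ 1.24 m/s²

I = ½MR² = (1/2)(4.16)(0.308)² = 0.1973 kg·m².
Heavier block: m₁g − T₁ = m₁a. Lighter block: T₂ − m₂g = m₂a.
Pulley: (T₁ − T₂)R = Iα = I(a/R), so T₁ − T₂ = (I/R²)a = (1/2)M_p a = 2.080·a.
Adding the three: (m₁ − m₂)g = (m₁ + m₂ + 2.080)a, so a = (3.69 − 2.63)(9.81)/(3.69 + 2.63 + 2.080) = 1.238 m/s².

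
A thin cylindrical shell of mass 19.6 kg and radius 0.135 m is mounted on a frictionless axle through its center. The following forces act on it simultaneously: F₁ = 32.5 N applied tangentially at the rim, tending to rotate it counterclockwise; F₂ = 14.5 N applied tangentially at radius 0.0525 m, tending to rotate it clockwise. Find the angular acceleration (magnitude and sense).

I = MR² = (19.6)(0.135)² = 0.3572 kg·m².
Taking counterclockwise as positive: τ₁ = +(32.5)(0.135) = +4.388 N·m; τ₂ = −(14.5)(0.0525) = −0.7612 N·m.
Net torque τ = 3.626 N·m.
α = τ/I = 3.626/0.3572 = 10.15 rad/s².

α ≈ 10.2 rad/s², counterclockwise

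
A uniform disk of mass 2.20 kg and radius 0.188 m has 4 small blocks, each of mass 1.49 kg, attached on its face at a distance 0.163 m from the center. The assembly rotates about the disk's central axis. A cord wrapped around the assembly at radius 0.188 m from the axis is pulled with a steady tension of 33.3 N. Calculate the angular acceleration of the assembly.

I_disk = ½MR² = ½(2.20)(0.188)² = 0.03888 kg·m².
I_blocks = 4·m·r² = 4(1.49)(0.163)² = 0.1584 kg·m².
Total I = 0.1972 kg·m².
τ = F r = (33.3)(0.188) = 6.260 N·m.
α = τ/I = 6.260/0.1972 = 31.74 rad/s².

α ≈ 31.7 rad/s²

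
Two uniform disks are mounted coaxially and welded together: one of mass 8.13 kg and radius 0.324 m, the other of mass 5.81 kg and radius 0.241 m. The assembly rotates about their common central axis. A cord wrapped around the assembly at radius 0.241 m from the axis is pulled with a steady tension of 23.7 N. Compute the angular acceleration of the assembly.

α ≈ 9.59 rad/s²

I = ½M₁R₁² + ½M₂R₂² = ½(8.13)(0.324)² + ½(5.81)(0.241)² = 0.5955 kg·m².
τ = F r = (23.7)(0.241) = 5.712 N·m.
α = τ/I = 5.712/0.5955 = 9.592 rad/s².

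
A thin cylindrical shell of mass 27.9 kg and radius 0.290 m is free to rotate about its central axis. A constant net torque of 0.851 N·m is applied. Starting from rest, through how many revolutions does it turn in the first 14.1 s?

≈ 5.74 revolutions

I = MR² = (27.9)(0.290)² = 2.346 kg·m².
α = τ/I = 0.851/2.346 = 0.3627 rad/s².
θ = ½αt² = ½(0.3627)(14.1)² = 36.05 rad.
Revolutions = θ/(2π) = 5.738.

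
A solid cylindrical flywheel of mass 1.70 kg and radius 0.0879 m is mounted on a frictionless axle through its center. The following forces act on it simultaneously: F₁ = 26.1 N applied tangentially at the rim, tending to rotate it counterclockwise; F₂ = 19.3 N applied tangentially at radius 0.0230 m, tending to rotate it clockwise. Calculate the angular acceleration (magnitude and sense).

α ≈ 282 rad/s², counterclockwise

I = ½MR² = (1/2)(1.70)(0.0879)² = 0.006567 kg·m².
Taking counterclockwise as positive: τ₁ = +(26.1)(0.0879) = +2.294 N·m; τ₂ = −(19.3)(0.0230) = −0.4439 N·m.
Net torque τ = 1.850 N·m.
α = τ/I = 1.850/0.006567 = 281.7 rad/s².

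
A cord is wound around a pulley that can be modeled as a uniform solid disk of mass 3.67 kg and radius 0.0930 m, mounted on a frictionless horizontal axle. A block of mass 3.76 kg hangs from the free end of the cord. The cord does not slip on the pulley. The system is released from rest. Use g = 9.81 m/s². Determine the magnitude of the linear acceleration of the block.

I = ½MR² = (1/2)(3.67)(0.0930)² = 0.01587 kg·m².
Block: mg − T = ma. Pulley: TR = Iα. No-slip: a = αR, so T = (I/R²)a = 1.835·a.
Then mg = (m + 1.835)a, so a = (3.76)(9.81)/(3.76 + 1.835) = 6.593 m/s².

a ≈ 6.59 m/s²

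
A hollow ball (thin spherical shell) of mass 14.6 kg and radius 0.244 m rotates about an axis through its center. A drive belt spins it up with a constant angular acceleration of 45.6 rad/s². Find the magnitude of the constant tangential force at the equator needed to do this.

I = (2/3)MR² = (2/3)(14.6)(0.244)² = 0.5795 kg·m².
The required torque is τ = Iα = (0.5795)(45.60) = 26.42 N·m.
A tangential force at the equator gives τ = FR, so F = τ/R = 26.42/0.244 = 108.3 N.

F ≈ 108 N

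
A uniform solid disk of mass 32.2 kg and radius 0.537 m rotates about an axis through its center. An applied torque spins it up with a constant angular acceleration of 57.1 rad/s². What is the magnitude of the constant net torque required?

I = ½MR² = (1/2)(32.2)(0.537)² = 4.643 kg·m².
τ = Iα = (4.643)(57.10) = 265.1 N·m.

τ ≈ 265 N·m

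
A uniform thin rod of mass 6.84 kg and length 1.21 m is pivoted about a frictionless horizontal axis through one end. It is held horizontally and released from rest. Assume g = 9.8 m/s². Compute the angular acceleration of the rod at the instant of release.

About the pivot, I = (1/3)ML² = (1/3)(6.84)(1.21)² = 3.338 kg·m².
The weight acts at the center, a distance L/2 = 0.6050 m from the pivot; τ = Mg(L/2) = 40.55 N·m.
α = τ/I = 40.55/3.338 = 12.15 rad/s².

α ≈ 12.1 rad/s²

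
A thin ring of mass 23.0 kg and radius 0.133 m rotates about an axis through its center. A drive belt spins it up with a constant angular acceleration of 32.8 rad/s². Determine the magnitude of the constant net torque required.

I = MR² = (23.0)(0.133)² = 0.4068 kg·m².
τ = Iα = (0.4068)(32.80) = 13.34 N·m.

τ ≈ 13.3 N·m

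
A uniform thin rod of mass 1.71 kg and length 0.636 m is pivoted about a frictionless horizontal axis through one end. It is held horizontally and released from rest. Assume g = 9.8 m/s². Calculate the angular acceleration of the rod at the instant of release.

α ≈ 23.1 rad/s²

About the pivot, I = (1/3)ML² = (1/3)(1.71)(0.636)² = 0.2306 kg·m².
The weight acts at the center, a distance L/2 = 0.3180 m from the pivot; τ = Mg(L/2) = 5.329 N·m.
α = τ/I = 5.329/0.2306 = 23.11 rad/s².
(Equivalently α = (3g/(2L)) = 23.11 rad/s².)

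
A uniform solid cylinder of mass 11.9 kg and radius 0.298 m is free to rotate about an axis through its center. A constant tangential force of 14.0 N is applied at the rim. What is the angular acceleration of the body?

α ≈ 7.90 rad/s²

I = ½MR² = (1/2)(11.9)(0.298)² = 0.5284 kg·m².
τ = F R = (14.0)(0.298) = 4.172 N·m.
From τ = Iα: α = 4.172/0.5284 = 7.896 rad/s².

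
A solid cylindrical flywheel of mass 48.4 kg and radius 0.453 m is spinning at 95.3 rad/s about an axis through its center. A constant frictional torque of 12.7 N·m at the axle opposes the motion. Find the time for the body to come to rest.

I = ½MR² = (1/2)(48.4)(0.453)² = 4.966 kg·m².
The net torque has magnitude 12.7 N·m, opposing ω.
|α| = τ/I = 12.70/4.966 = 2.557 rad/s² (deceleration).
0 = ω₀ − |α|t ⇒ t = ω₀/|α| = 95.3/2.557 = 37.26 s.

t ≈ 37.3 s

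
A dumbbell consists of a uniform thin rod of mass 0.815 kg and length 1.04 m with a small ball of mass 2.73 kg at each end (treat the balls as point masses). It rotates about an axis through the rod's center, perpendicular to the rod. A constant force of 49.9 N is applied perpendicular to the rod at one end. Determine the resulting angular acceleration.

I_rod = (1/12)ML² = (1/12)(0.815)(1.04)² = 0.07346 kg·m².
I_balls = 2·m·(L/2)² = 2(2.73)(0.5200)² = 1.476 kg·m².
Total I = 1.550 kg·m².
τ = F·(L/2) = (49.9)(0.520) = 25.95 N·m.
α = τ/I = 25.95/1.550 = 16.74 rad/s².

α ≈ 16.7 rad/s²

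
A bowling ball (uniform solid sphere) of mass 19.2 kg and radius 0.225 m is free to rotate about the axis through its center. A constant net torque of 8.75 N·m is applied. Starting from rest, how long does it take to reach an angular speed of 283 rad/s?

I = (2/5)MR² = (2/5)(19.2)(0.225)² = 0.3888 kg·m².
α = τ/I = 8.75/0.3888 = 22.51 rad/s².
ω = αt ⇒ t = ω/α = 283/22.51 = 12.57 s.

t ≈ 12.6 s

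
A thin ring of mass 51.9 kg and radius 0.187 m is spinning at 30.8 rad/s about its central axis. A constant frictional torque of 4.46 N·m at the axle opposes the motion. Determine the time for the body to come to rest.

t ≈ 12.5 s

I = MR² = (51.9)(0.187)² = 1.815 kg·m².
The net torque has magnitude 4.46 N·m, opposing ω.
|α| = τ/I = 4.460/1.815 = 2.457 rad/s² (deceleration).
0 = ω₀ − |α|t ⇒ t = ω₀/|α| = 30.8/2.457 = 12.53 s.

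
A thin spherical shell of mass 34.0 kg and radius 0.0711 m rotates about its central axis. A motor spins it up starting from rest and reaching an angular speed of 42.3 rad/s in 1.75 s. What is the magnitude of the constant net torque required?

I = (2/3)MR² = (2/3)(34.0)(0.0711)² = 0.1146 kg·m².
α = Δω/Δt = (42.3 − 0)/1.75 = 24.17 rad/s².
τ = Iα = (0.1146)(24.17) = 2.770 N·m.

τ ≈ 2.77 N·m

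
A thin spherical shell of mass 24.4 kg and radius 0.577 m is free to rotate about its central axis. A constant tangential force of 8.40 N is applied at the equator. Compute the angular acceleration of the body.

α ≈ 0.895 rad/s²

I = (2/3)MR² = (2/3)(24.4)(0.577)² = 5.416 kg·m².
τ = F R = (8.40)(0.577) = 4.847 N·m.
From τ = Iα: α = 4.847/5.416 = 0.8950 rad/s².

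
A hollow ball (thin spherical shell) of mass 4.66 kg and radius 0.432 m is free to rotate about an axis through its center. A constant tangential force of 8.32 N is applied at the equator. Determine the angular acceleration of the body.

I = (2/3)MR² = (2/3)(4.66)(0.432)² = 0.5798 kg·m².
τ = F R = (8.32)(0.432) = 3.594 N·m.
From τ = Iα: α = 3.594/0.5798 = 6.199 rad/s².

α ≈ 6.20 rad/s²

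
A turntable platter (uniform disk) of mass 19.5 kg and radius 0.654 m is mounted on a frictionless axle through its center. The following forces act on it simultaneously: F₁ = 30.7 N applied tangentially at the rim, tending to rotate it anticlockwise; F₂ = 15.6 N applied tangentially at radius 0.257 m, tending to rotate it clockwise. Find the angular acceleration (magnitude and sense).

α ≈ 3.85 rad/s², anticlockwise

I = ½MR² = (1/2)(19.5)(0.654)² = 4.170 kg·m².
Taking anticlockwise as positive: τ₁ = +(30.7)(0.654) = +20.08 N·m; τ₂ = −(15.6)(0.257) = −4.009 N·m.
Net torque τ = 16.07 N·m.
α = τ/I = 16.07/4.170 = 3.853 rad/s².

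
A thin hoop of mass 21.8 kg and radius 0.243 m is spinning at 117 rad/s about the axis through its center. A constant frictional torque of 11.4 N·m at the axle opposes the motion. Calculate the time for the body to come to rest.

I = MR² = (21.8)(0.243)² = 1.287 kg·m².
The net torque has magnitude 11.4 N·m, opposing ω.
|α| = τ/I = 11.40/1.287 = 8.856 rad/s² (deceleration).
0 = ω₀ − |α|t ⇒ t = ω₀/|α| = 117/8.856 = 13.21 s.

t ≈ 13.2 s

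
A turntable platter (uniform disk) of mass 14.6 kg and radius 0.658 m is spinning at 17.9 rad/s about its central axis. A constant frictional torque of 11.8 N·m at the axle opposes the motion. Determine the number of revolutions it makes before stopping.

≈ 6.83 revolutions

I = ½MR² = (1/2)(14.6)(0.658)² = 3.161 kg·m².
The net torque has magnitude 11.8 N·m, opposing ω.
|α| = τ/I = 11.80/3.161 = 3.733 rad/s² (deceleration).
ω² = ω₀² − 2|α|θ with ω = 0 ⇒ θ = ω₀²/(2|α|) = 42.91 rad = 6.829 rev.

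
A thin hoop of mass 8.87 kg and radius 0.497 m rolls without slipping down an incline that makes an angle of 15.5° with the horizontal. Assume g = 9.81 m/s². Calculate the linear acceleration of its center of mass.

Translation along the incline: Mg sinθ − f = Ma.
Rotation about the center: fR = Iα with I = MR². No-slip gives a = αR, so f = (I/R²)a = M a.
Substituting: Mg sinθ = (1 + 1.000)Ma, so a = g sinθ/(1 + 1.000) = (9.81) sin 15.5° / 2.000 = 1.311 m/s².

a ≈ 1.31 m/s²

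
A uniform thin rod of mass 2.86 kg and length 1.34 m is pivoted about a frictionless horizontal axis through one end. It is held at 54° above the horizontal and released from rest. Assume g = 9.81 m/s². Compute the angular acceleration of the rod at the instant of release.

α ≈ 6.45 rad/s²

About the pivot, I = (1/3)ML² = (1/3)(2.86)(1.34)² = 1.712 kg·m².
The weight acts at the center, a distance L/2 = 0.6700 m from the pivot; τ = Mg(L/2) cos 54° = 11.05 N·m.
α = τ/I = 11.05/1.712 = 6.455 rad/s².
(Equivalently α = (3g/(2L)) cos 54° = 6.455 rad/s².)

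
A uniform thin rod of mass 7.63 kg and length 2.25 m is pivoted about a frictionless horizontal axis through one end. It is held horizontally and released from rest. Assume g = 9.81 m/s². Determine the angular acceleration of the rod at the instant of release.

About the pivot, I = (1/3)ML² = (1/3)(7.63)(2.25)² = 12.88 kg·m².
The weight acts at the center, a distance L/2 = 1.125 m from the pivot; τ = Mg(L/2) = 84.21 N·m.
α = τ/I = 84.21/12.88 = 6.540 rad/s².

α ≈ 6.54 rad/s²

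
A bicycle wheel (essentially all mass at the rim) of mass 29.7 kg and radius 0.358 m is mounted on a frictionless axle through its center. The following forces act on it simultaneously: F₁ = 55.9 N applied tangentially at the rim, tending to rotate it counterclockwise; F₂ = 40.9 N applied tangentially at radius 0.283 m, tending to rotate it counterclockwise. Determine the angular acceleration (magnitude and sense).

I = MR² = (29.7)(0.358)² = 3.806 kg·m².
Taking counterclockwise as positive: τ₁ = +(55.9)(0.358) = +20.01 N·m; τ₂ = +(40.9)(0.283) = +11.57 N·m.
Net torque τ = 31.59 N·m.
α = τ/I = 31.59/3.806 = 8.298 rad/s².

α ≈ 8.30 rad/s², counterclockwise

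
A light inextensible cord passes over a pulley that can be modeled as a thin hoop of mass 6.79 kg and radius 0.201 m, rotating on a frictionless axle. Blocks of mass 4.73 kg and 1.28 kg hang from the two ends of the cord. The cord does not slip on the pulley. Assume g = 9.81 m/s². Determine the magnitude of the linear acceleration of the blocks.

I = MR² = (6.79)(0.201)² = 0.2743 kg·m².
Heavier block: m₁g − T₁ = m₁a. Lighter block: T₂ − m₂g = m₂a.
Pulley: (T₁ − T₂)R = Iα = I(a/R), so T₁ − T₂ = (I/R²)a = 1·M_p a = 6.790·a.
Adding the three: (m₁ − m₂)g = (m₁ + m₂ + 6.790)a, so a = (4.73 − 1.28)(9.81)/(4.73 + 1.28 + 6.790) = 2.644 m/s².

a ≈ 2.64 m/s²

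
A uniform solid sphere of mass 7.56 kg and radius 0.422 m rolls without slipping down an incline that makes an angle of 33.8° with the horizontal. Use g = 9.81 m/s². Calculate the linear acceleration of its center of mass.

Translation along the incline: Mg sinθ − f = Ma.
Rotation about the center: fR = Iα with I = (2/5)MR². No-slip gives a = αR, so f = (I/R²)a = (2/5)M a.
Substituting: Mg sinθ = (1 + 0.4000)Ma, so a = g sinθ/(1 + 0.4000) = (9.81) sin 33.8° / 1.400 = 3.898 m/s².

a ≈ 3.90 m/s²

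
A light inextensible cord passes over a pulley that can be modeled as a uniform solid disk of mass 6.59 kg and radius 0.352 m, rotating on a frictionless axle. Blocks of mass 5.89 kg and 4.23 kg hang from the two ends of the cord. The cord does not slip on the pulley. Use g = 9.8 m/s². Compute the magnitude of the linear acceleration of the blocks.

I = ½MR² = (1/2)(6.59)(0.352)² = 0.4083 kg·m².
Heavier block: m₁g − T₁ = m₁a. Lighter block: T₂ − m₂g = m₂a.
Pulley: (T₁ − T₂)R = Iα = I(a/R), so T₁ − T₂ = (I/R²)a = (1/2)M_p a = 3.295·a.
Adding the three: (m₁ − m₂)g = (m₁ + m₂ + 3.295)a, so a = (5.89 − 4.23)(9.8)/(5.89 + 4.23 + 3.295) = 1.213 m/s².

a ≈ 1.21 m/s²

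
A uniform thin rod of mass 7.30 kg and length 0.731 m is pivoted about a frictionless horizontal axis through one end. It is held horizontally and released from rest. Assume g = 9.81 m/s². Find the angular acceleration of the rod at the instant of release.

About the pivot, I = (1/3)ML² = (1/3)(7.30)(0.731)² = 1.300 kg·m².
The weight acts at the center, a distance L/2 = 0.3655 m from the pivot; τ = Mg(L/2) = 26.17 N·m.
α = τ/I = 26.17/1.300 = 20.13 rad/s².
(Equivalently α = (3g/(2L)) = 20.13 rad/s².)

α ≈ 20.1 rad/s²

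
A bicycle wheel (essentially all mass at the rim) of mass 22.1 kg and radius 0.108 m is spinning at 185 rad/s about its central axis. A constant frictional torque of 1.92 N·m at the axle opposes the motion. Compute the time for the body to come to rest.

I = MR² = (22.1)(0.108)² = 0.2578 kg·m².
The net torque has magnitude 1.92 N·m, opposing ω.
|α| = τ/I = 1.920/0.2578 = 7.448 rad/s² (deceleration).
0 = ω₀ − |α|t ⇒ t = ω₀/|α| = 185/7.448 = 24.84 s.

t ≈ 24.8 s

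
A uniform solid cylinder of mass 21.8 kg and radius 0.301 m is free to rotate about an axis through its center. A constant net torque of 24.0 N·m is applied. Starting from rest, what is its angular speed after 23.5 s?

I = ½MR² = (1/2)(21.8)(0.301)² = 0.9876 kg·m².
α = τ/I = 24.0/0.9876 = 24.30 rad/s².
ω = ω₀ + αt = 0 + (24.30)(23.5) = 571.1 rad/s.

ω ≈ 571 rad/s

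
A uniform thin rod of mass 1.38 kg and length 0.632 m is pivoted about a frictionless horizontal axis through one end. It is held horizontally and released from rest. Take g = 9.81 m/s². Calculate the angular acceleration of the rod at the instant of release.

About the pivot, I = (1/3)ML² = (1/3)(1.38)(0.632)² = 0.1837 kg·m².
The weight acts at the center, a distance L/2 = 0.3160 m from the pivot; τ = Mg(L/2) = 4.278 N·m.
α = τ/I = 4.278/0.1837 = 23.28 rad/s².

α ≈ 23.3 rad/s²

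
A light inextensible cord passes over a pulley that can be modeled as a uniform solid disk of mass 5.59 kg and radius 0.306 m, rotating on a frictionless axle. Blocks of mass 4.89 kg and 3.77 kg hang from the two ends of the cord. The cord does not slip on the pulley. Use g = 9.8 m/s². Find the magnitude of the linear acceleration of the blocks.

I = ½MR² = (1/2)(5.59)(0.306)² = 0.2617 kg·m².
Heavier block: m₁g − T₁ = m₁a. Lighter block: T₂ − m₂g = m₂a.
Pulley: (T₁ − T₂)R = Iα = I(a/R), so T₁ − T₂ = (I/R²)a = (1/2)M_p a = 2.795·a.
Adding the three: (m₁ − m₂)g = (m₁ + m₂ + 2.795)a, so a = (4.89 − 3.77)(9.8)/(4.89 + 3.77 + 2.795) = 0.9582 m/s².

a ≈ 0.958 m/s²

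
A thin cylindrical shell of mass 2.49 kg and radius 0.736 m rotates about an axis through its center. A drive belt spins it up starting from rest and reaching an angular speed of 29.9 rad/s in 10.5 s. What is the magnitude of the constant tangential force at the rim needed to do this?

I = MR² = (2.49)(0.736)² = 1.349 kg·m².
α = Δω/Δt = (29.9 − 0)/10.5 = 2.848 rad/s².
The required torque is τ = Iα = (1.349)(2.848) = 3.841 N·m.
A tangential force at the rim gives τ = FR, so F = τ/R = 3.841/0.736 = 5.219 N.

F ≈ 5.22 N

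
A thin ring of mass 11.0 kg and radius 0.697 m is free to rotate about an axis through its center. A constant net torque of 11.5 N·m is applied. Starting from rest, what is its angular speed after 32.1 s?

ω ≈ 69.1 rad/s

I = MR² = (11.0)(0.697)² = 5.344 kg·m².
α = τ/I = 11.5/5.344 = 2.152 rad/s².
ω = ω₀ + αt = 0 + (2.152)(32.1) = 69.08 rad/s.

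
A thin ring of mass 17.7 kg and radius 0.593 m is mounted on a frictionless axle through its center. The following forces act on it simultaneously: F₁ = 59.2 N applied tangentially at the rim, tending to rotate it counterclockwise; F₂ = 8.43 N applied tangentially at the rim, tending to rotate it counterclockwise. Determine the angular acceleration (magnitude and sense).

α ≈ 6.44 rad/s², counterclockwise

I = MR² = (17.7)(0.593)² = 6.224 kg·m².
Taking counterclockwise as positive: τ₁ = +(59.2)(0.593) = +35.11 N·m; τ₂ = +(8.43)(0.593) = +4.999 N·m.
Net torque τ = 40.10 N·m.
α = τ/I = 40.10/6.224 = 6.443 rad/s².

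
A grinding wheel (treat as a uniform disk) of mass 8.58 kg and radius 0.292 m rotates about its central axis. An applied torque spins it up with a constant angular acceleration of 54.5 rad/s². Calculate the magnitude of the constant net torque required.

I = ½MR² = (1/2)(8.58)(0.292)² = 0.3658 kg·m².
τ = Iα = (0.3658)(54.50) = 19.94 N·m.

τ ≈ 19.9 N·m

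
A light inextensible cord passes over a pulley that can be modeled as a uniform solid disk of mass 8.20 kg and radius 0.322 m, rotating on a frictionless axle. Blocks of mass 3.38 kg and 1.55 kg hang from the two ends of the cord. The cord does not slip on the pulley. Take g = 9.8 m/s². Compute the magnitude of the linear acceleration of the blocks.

I = ½MR² = (1/2)(8.20)(0.322)² = 0.4251 kg·m².
Heavier block: m₁g − T₁ = m₁a. Lighter block: T₂ − m₂g = m₂a.
Pulley: (T₁ − T₂)R = Iα = I(a/R), so T₁ − T₂ = (I/R²)a = (1/2)M_p a = 4.100·a.
Adding the three: (m₁ − m₂)g = (m₁ + m₂ + 4.100)a, so a = (3.38 − 1.55)(9.8)/(3.38 + 1.55 + 4.100) = 1.986 m/s².

a ≈ 1.99 m/s²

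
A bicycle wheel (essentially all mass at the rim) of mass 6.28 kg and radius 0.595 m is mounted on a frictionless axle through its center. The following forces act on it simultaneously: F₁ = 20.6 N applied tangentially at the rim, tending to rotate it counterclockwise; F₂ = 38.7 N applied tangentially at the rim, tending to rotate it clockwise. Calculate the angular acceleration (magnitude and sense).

α ≈ 4.84 rad/s², clockwise

I = MR² = (6.28)(0.595)² = 2.223 kg·m².
Taking counterclockwise as positive: τ₁ = +(20.6)(0.595) = +12.26 N·m; τ₂ = −(38.7)(0.595) = −23.03 N·m.
Net torque τ = -10.77 N·m.
α = τ/I = -10.77/2.223 = -4.844 rad/s².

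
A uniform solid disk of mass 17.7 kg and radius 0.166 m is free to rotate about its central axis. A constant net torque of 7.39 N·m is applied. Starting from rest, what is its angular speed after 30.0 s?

I = ½MR² = (1/2)(17.7)(0.166)² = 0.2439 kg·m².
α = τ/I = 7.39/0.2439 = 30.30 rad/s².
ω = ω₀ + αt = 0 + (30.30)(30.0) = 909.1 rad/s.

ω ≈ 909 rad/s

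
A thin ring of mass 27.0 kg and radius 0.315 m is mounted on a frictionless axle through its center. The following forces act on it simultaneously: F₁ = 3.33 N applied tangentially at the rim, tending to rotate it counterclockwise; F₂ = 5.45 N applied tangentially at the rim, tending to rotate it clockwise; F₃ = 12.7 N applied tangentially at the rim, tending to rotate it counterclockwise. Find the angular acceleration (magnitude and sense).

I = MR² = (27.0)(0.315)² = 2.679 kg·m².
Taking counterclockwise as positive: τ₁ = +(3.33)(0.315) = +1.049 N·m; τ₂ = −(5.45)(0.315) = −1.717 N·m; τ₃ = +(12.7)(0.315) = +4.000 N·m.
Net torque τ = 3.333 N·m.
α = τ/I = 3.333/2.679 = 1.244 rad/s².

α ≈ 1.24 rad/s², counterclockwise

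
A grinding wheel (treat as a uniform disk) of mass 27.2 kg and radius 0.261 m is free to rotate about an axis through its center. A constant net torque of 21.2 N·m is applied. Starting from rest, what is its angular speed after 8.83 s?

I = ½MR² = (1/2)(27.2)(0.261)² = 0.9264 kg·m².
α = τ/I = 21.2/0.9264 = 22.88 rad/s².
ω = ω₀ + αt = 0 + (22.88)(8.83) = 202.1 rad/s.

ω ≈ 202 rad/s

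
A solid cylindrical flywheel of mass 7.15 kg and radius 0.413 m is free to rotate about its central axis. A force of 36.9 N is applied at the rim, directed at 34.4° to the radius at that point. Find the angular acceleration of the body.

α ≈ 14.1 rad/s²

I = ½MR² = (1/2)(7.15)(0.413)² = 0.6098 kg·m².
Only the tangential component produces torque: τ = F R sinθ = (36.9)(0.413) sin 34.4° = 8.610 N·m.
From τ = Iα: α = 8.610/0.6098 = 14.12 rad/s².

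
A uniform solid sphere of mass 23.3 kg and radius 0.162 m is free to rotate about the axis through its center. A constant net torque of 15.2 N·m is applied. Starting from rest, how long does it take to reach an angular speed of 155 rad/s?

t ≈ 2.49 s

I = (2/5)MR² = (2/5)(23.3)(0.162)² = 0.2446 kg·m².
α = τ/I = 15.2/0.2446 = 62.14 rad/s².
ω = αt ⇒ t = ω/α = 155/62.14 = 2.494 s.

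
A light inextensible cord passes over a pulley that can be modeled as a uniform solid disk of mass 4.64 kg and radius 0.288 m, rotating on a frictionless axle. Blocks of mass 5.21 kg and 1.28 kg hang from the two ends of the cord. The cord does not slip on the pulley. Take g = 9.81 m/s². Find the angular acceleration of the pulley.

I = ½MR² = (1/2)(4.64)(0.288)² = 0.1924 kg·m².
Heavier block: m₁g − T₁ = m₁a. Lighter block: T₂ − m₂g = m₂a.
Pulley: (T₁ − T₂)R = Iα = I(a/R), so T₁ − T₂ = (I/R²)a = (1/2)M_p a = 2.320·a.
Adding the three: (m₁ − m₂)g = (m₁ + m₂ + 2.320)a, so a = (5.21 − 1.28)(9.81)/(5.21 + 1.28 + 2.320) = 4.376 m/s².
α = a/R = 4.376/0.288 = 15.19 rad/s².

α ≈ 15.2 rad/s²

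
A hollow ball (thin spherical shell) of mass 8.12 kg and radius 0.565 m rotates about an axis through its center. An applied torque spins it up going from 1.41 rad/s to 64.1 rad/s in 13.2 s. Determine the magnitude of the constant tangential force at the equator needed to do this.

I = (2/3)MR² = (2/3)(8.12)(0.565)² = 1.728 kg·m².
α = Δω/Δt = (64.1 − 1.41)/13.2 = 4.749 rad/s².
The required torque is τ = Iα = (1.728)(4.749) = 8.207 N·m.
A tangential force at the equator gives τ = FR, so F = τ/R = 8.207/0.565 = 14.53 N.

F ≈ 14.5 N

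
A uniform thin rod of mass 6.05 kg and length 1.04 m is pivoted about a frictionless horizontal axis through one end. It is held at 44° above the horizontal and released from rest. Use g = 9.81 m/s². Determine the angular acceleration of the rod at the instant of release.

About the pivot, I = (1/3)ML² = (1/3)(6.05)(1.04)² = 2.181 kg·m².
The weight acts at the center, a distance L/2 = 0.5200 m from the pivot; τ = Mg(L/2) cos 44° = 22.20 N·m.
α = τ/I = 22.20/2.181 = 10.18 rad/s².
(Equivalently α = (3g/(2L)) cos 44° = 10.18 rad/s².)

α ≈ 10.2 rad/s²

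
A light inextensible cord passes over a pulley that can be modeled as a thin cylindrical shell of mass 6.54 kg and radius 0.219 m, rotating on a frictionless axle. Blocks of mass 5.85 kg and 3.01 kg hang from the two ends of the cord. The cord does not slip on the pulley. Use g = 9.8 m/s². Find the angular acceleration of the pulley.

α ≈ 8.25 rad/s²

I = MR² = (6.54)(0.219)² = 0.3137 kg·m².
Heavier block: m₁g − T₁ = m₁a. Lighter block: T₂ − m₂g = m₂a.
Pulley: (T₁ − T₂)R = Iα = I(a/R), so T₁ − T₂ = (I/R²)a = 1·M_p a = 6.540·a.
Adding the three: (m₁ − m₂)g = (m₁ + m₂ + 6.540)a, so a = (5.85 − 3.01)(9.8)/(5.85 + 3.01 + 6.540) = 1.807 m/s².
α = a/R = 1.807/0.219 = 8.252 rad/s².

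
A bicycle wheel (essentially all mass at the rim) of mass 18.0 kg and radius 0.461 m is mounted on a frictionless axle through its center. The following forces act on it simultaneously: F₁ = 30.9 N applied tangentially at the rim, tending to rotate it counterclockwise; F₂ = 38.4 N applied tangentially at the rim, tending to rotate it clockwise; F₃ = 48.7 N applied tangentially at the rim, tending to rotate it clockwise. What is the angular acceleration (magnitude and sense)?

α ≈ 6.77 rad/s², clockwise

I = MR² = (18.0)(0.461)² = 3.825 kg·m².
Taking counterclockwise as positive: τ₁ = +(30.9)(0.461) = +14.24 N·m; τ₂ = −(38.4)(0.461) = −17.70 N·m; τ₃ = −(48.7)(0.461) = −22.45 N·m.
Net torque τ = -25.91 N·m.
α = τ/I = -25.91/3.825 = -6.773 rad/s².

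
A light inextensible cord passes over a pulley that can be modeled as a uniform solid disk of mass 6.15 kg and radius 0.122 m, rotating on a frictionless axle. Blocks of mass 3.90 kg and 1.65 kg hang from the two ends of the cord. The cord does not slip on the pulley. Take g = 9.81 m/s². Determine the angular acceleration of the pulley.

I = ½MR² = (1/2)(6.15)(0.122)² = 0.04577 kg·m².
Heavier block: m₁g − T₁ = m₁a. Lighter block: T₂ − m₂g = m₂a.
Pulley: (T₁ − T₂)R = Iα = I(a/R), so T₁ − T₂ = (I/R²)a = (1/2)M_p a = 3.075·a.
Adding the three: (m₁ − m₂)g = (m₁ + m₂ + 3.075)a, so a = (3.90 − 1.65)(9.81)/(3.90 + 1.65 + 3.075) = 2.559 m/s².
α = a/R = 2.559/0.122 = 20.98 rad/s².

α ≈ 21.0 rad/s²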